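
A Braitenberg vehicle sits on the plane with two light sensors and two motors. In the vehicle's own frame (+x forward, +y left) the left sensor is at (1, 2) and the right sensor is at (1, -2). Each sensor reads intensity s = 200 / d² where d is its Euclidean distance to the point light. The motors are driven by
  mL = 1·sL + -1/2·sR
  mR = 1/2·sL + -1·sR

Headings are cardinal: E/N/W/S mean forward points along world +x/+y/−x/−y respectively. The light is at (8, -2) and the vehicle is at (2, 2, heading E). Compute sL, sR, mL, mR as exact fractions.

left sensor world pos  = (3, 4); dL² = 61
right sensor world pos = (3, 0); dR² = 29
sL = 200/61 = 200/61
sR = 200/29 = 200/29
mL = 1·sL + -1/2·sR = -300/1769
mR = 1/2·sL + -1·sR = -9300/1769

200/61 200/29 -300/1769 -9300/1769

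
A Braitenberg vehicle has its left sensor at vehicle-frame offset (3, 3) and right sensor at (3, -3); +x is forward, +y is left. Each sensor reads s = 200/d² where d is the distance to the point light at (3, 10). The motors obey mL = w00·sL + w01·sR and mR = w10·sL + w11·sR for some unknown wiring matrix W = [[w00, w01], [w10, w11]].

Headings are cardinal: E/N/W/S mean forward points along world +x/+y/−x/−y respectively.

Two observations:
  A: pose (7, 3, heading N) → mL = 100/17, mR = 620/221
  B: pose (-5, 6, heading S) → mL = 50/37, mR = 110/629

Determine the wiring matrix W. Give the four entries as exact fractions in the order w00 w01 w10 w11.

1/2 0 1/2 -1

obs A: pose=(7,3,N) → sL=200/17, sR=40/13, mL=100/17, mR=620/221
obs B: pose=(-5,6,S) → sL=100/37, sR=20/17, mL=50/37, mR=110/629
sensor matrix S = [[200/17, 40/13], [100/37, 20/17]]; det S = 768000/139009
solve [mL_A; mL_B] = S·[w00; w01] and [mR_A; mR_B] = S·[w10; w11]:
  w00 = 1/2, w01 = 0, w10 = 1/2, w11 = -1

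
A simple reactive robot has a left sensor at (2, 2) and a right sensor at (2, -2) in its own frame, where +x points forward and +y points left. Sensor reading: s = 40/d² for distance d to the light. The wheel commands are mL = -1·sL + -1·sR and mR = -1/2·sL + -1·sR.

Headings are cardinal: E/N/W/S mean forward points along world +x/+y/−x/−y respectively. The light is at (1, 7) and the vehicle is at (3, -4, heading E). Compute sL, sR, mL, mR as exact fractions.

40/97 8/37 -2256/3589 -1516/3589

left sensor world pos  = (5, -2); dL² = 97
right sensor world pos = (5, -6); dR² = 185
sL = 40/97 = 40/97
sR = 40/185 = 8/37
mL = -1·sL + -1·sR = -2256/3589
mR = -1/2·sL + -1·sR = -1516/3589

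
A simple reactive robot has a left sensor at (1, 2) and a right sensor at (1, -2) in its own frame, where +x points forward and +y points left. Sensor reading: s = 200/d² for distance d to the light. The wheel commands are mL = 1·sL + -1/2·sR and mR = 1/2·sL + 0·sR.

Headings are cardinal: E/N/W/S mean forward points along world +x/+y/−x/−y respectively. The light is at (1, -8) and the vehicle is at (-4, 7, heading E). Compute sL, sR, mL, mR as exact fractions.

40/61 40/37 260/2257 20/61

left sensor world pos  = (-3, 9); dL² = 305
right sensor world pos = (-3, 5); dR² = 185
sL = 200/305 = 40/61
sR = 200/185 = 40/37
mL = 1·sL + -1/2·sR = 260/2257
mR = 1/2·sL + 0·sR = 20/61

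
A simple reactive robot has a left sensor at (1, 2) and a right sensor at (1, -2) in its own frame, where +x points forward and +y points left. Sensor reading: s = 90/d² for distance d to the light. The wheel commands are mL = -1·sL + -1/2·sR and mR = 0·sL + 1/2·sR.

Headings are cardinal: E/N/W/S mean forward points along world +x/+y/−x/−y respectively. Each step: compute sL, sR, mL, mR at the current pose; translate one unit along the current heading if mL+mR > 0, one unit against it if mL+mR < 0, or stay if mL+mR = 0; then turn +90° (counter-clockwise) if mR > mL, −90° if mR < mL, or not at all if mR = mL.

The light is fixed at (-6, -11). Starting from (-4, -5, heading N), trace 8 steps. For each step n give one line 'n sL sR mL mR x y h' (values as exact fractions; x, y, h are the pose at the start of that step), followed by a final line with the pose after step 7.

n=0: pose=(-4,-5,N); sL=90/49, sR=18/13; mL=-1611/637, mR=9/13; mL+mR=-90/49 → advance -1; mR−mL=2052/637 → turn +1·90°
n=1: pose=(-4,-6,W); sL=9, sR=9/5; mL=-99/10, mR=9/10; mL+mR=-9 → advance -1; mR−mL=54/5 → turn +1·90°
n=2: pose=(-3,-6,S); sL=90/41, sR=90/17; mL=-3375/697, mR=45/17; mL+mR=-90/41 → advance -1; mR−mL=5220/697 → turn +1·90°
n=3: pose=(-3,-5,E); sL=9/8, sR=45/16; mL=-81/32, mR=45/32; mL+mR=-9/8 → advance -1; mR−mL=63/16 → turn +1·90°
n=4: pose=(-4,-5,N); sL=90/49, sR=18/13; mL=-1611/637, mR=9/13; mL+mR=-90/49 → advance -1; mR−mL=2052/637 → turn +1·90°
n=5: pose=(-4,-6,W); sL=9, sR=9/5; mL=-99/10, mR=9/10; mL+mR=-9 → advance -1; mR−mL=54/5 → turn +1·90°
n=6: pose=(-3,-6,S); sL=90/41, sR=90/17; mL=-3375/697, mR=45/17; mL+mR=-90/41 → advance -1; mR−mL=5220/697 → turn +1·90°
n=7: pose=(-3,-5,E); sL=9/8, sR=45/16; mL=-81/32, mR=45/32; mL+mR=-9/8 → advance -1; mR−mL=63/16 → turn +1·90°

0 90/49 18/13 -1611/637 9/13 -4 -5 N
1 9 9/5 -99/10 9/10 -4 -6 W
2 90/41 90/17 -3375/697 45/17 -3 -6 S
3 9/8 45/16 -81/32 45/32 -3 -5 E
4 90/49 18/13 -1611/637 9/13 -4 -5 N
5 9 9/5 -99/10 9/10 -4 -6 W
6 90/41 90/17 -3375/697 45/17 -3 -6 S
7 9/8 45/16 -81/32 45/32 -3 -5 E
final -4 -5 N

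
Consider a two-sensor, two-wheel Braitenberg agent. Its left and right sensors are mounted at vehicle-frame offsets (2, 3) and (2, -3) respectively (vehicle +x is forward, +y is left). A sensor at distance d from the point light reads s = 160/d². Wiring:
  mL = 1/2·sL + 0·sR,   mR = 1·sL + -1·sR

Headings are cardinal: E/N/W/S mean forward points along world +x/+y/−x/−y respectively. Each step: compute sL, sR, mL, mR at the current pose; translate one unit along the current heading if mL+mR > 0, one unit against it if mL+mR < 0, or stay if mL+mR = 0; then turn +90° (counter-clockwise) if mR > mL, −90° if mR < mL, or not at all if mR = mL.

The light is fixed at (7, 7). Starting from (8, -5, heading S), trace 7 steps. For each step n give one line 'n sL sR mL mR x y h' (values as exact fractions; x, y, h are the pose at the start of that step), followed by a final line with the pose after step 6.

0 40/53 4/5 20/53 -12/265 8 -5 S
1 160/257 160/101 80/257 -24960/25957 8 -6 W
2 80/61 80/73 40/61 960/4453 9 -6 N
3 160/97 160/241 80/97 23040/23377 9 -5 E
4 8/5 20/17 4/5 36/85 10 -5 N
5 160/89 160/221 80/89 21120/19669 10 -4 E
6 80/41 16/13 40/41 384/533 11 -4 N
final 11 -3 E

n=0: pose=(8,-5,S); sL=40/53, sR=4/5; mL=20/53, mR=-12/265; mL+mR=88/265 → advance +1; mR−mL=-112/265 → turn -1·90°
n=1: pose=(8,-6,W); sL=160/257, sR=160/101; mL=80/257, mR=-24960/25957; mL+mR=-16880/25957 → advance -1; mR−mL=-33040/25957 → turn -1·90°
n=2: pose=(9,-6,N); sL=80/61, sR=80/73; mL=40/61, mR=960/4453; mL+mR=3880/4453 → advance +1; mR−mL=-1960/4453 → turn -1·90°
n=3: pose=(9,-5,E); sL=160/97, sR=160/241; mL=80/97, mR=23040/23377; mL+mR=42320/23377 → advance +1; mR−mL=3760/23377 → turn +1·90°
n=4: pose=(10,-5,N); sL=8/5, sR=20/17; mL=4/5, mR=36/85; mL+mR=104/85 → advance +1; mR−mL=-32/85 → turn -1·90°
n=5: pose=(10,-4,E); sL=160/89, sR=160/221; mL=80/89, mR=21120/19669; mL+mR=38800/19669 → advance +1; mR−mL=3440/19669 → turn +1·90°
n=6: pose=(11,-4,N); sL=80/41, sR=16/13; mL=40/41, mR=384/533; mL+mR=904/533 → advance +1; mR−mL=-136/533 → turn -1·90°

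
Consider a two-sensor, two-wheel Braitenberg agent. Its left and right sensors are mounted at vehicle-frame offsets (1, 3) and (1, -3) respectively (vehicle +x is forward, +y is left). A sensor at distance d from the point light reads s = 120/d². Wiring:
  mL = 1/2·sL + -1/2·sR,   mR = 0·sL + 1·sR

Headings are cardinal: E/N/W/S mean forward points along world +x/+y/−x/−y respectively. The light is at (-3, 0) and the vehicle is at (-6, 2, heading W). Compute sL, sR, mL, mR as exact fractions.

120/17 120/41 1440/697 120/41

left sensor world pos  = (-7, -1); dL² = 17
right sensor world pos = (-7, 5); dR² = 41
sL = 120/17 = 120/17
sR = 120/41 = 120/41
mL = 1/2·sL + -1/2·sR = 1440/697
mR = 0·sL + 1·sR = 120/41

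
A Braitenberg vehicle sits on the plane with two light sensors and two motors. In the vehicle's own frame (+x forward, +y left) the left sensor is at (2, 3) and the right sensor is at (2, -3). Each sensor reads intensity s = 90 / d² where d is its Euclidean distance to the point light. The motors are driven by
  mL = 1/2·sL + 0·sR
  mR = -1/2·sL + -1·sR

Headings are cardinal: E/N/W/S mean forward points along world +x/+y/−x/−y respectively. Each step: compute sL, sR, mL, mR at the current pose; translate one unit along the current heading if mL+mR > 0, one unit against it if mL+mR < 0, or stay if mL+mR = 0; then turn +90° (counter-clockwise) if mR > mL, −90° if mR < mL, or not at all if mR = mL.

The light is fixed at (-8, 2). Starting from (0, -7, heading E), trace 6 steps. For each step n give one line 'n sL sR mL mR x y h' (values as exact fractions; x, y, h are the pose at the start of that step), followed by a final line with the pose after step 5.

n=0: pose=(0,-7,E); sL=45/68, sR=45/122; mL=45/136, mR=-5805/8296; mL+mR=-45/122 → advance -1; mR−mL=-4275/4148 → turn -1·90°
n=1: pose=(-1,-7,S); sL=90/221, sR=90/137; mL=45/221, mR=-26055/30277; mL+mR=-90/137 → advance -1; mR−mL=-32220/30277 → turn -1·90°
n=2: pose=(-1,-6,W); sL=45/73, sR=9/5; mL=45/146, mR=-1539/730; mL+mR=-9/5 → advance -1; mR−mL=-882/365 → turn -1·90°
n=3: pose=(0,-6,N); sL=90/61, sR=90/157; mL=45/61, mR=-12555/9577; mL+mR=-90/157 → advance -1; mR−mL=-19620/9577 → turn -1·90°
n=4: pose=(0,-7,E); sL=45/68, sR=45/122; mL=45/136, mR=-5805/8296; mL+mR=-45/122 → advance -1; mR−mL=-4275/4148 → turn -1·90°
n=5: pose=(-1,-7,S); sL=90/221, sR=90/137; mL=45/221, mR=-26055/30277; mL+mR=-90/137 → advance -1; mR−mL=-32220/30277 → turn -1·90°

0 45/68 45/122 45/136 -5805/8296 0 -7 E
1 90/221 90/137 45/221 -26055/30277 -1 -7 S
2 45/73 9/5 45/146 -1539/730 -1 -6 W
3 90/61 90/157 45/61 -12555/9577 0 -6 N
4 45/68 45/122 45/136 -5805/8296 0 -7 E
5 90/221 90/137 45/221 -26055/30277 -1 -7 S
final -1 -6 W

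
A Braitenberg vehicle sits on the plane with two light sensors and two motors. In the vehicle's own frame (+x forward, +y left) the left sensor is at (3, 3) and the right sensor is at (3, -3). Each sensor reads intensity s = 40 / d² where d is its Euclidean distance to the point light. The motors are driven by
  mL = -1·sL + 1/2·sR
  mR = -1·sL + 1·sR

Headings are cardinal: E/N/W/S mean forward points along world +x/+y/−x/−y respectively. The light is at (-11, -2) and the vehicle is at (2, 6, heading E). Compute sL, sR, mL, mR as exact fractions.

40/377 40/281 -3700/105937 3840/105937

left sensor world pos  = (5, 9); dL² = 377
right sensor world pos = (5, 3); dR² = 281
sL = 40/377 = 40/377
sR = 40/281 = 40/281
mL = -1·sL + 1/2·sR = -3700/105937
mR = -1·sL + 1·sR = 3840/105937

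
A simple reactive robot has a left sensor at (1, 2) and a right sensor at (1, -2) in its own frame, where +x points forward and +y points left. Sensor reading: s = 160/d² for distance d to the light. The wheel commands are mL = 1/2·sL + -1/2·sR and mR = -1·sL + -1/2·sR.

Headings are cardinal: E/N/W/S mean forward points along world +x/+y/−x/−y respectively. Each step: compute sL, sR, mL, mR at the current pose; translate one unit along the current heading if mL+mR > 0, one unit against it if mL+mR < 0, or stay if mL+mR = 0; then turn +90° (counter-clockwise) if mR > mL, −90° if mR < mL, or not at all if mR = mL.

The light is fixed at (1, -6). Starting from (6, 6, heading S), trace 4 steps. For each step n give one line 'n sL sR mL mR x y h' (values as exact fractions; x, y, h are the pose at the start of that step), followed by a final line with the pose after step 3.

n=0: pose=(6,6,S); sL=16/17, sR=16/13; mL=-32/221, mR=-344/221; mL+mR=-376/221 → advance -1; mR−mL=-24/17 → turn -1·90°
n=1: pose=(6,7,W); sL=160/137, sR=160/241; mL=8320/33017, mR=-49520/33017; mL+mR=-41200/33017 → advance -1; mR−mL=-240/137 → turn -1·90°
n=2: pose=(7,7,N); sL=40/53, sR=8/13; mL=48/689, mR=-732/689; mL+mR=-684/689 → advance -1; mR−mL=-60/53 → turn -1·90°
n=3: pose=(7,6,E); sL=32/49, sR=160/149; mL=-1536/7301, mR=-8688/7301; mL+mR=-10224/7301 → advance -1; mR−mL=-48/49 → turn -1·90°

0 16/17 16/13 -32/221 -344/221 6 6 S
1 160/137 160/241 8320/33017 -49520/33017 6 7 W
2 40/53 8/13 48/689 -732/689 7 7 N
3 32/49 160/149 -1536/7301 -8688/7301 7 6 E
final 6 6 S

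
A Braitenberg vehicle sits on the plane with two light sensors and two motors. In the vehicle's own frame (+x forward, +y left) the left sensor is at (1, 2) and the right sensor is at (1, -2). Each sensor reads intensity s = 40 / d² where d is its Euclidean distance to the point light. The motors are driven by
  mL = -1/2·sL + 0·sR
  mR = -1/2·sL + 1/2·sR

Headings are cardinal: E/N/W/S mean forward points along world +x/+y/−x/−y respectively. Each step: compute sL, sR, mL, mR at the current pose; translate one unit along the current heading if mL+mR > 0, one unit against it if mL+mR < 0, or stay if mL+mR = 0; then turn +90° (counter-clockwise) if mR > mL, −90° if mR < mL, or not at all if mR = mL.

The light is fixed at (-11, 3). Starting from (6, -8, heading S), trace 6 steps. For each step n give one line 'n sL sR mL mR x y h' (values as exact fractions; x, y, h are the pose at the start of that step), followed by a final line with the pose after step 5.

0 8/101 40/369 -4/101 544/37269 6 -8 S
1 10/97 10/117 -5/97 -100/11349 6 -7 E
2 40/277 8/81 -20/277 -512/22437 5 -7 N
3 20/197 20/153 -10/197 440/30141 5 -8 W
4 8/101 40/369 -4/101 544/37269 6 -8 S
5 10/97 10/117 -5/97 -100/11349 6 -7 E
final 5 -7 N

n=0: pose=(6,-8,S); sL=8/101, sR=40/369; mL=-4/101, mR=544/37269; mL+mR=-932/37269 → advance -1; mR−mL=20/369 → turn +1·90°
n=1: pose=(6,-7,E); sL=10/97, sR=10/117; mL=-5/97, mR=-100/11349; mL+mR=-685/11349 → advance -1; mR−mL=5/117 → turn +1·90°
n=2: pose=(5,-7,N); sL=40/277, sR=8/81; mL=-20/277, mR=-512/22437; mL+mR=-2132/22437 → advance -1; mR−mL=4/81 → turn +1·90°
n=3: pose=(5,-8,W); sL=20/197, sR=20/153; mL=-10/197, mR=440/30141; mL+mR=-1090/30141 → advance -1; mR−mL=10/153 → turn +1·90°
n=4: pose=(6,-8,S); sL=8/101, sR=40/369; mL=-4/101, mR=544/37269; mL+mR=-932/37269 → advance -1; mR−mL=20/369 → turn +1·90°
n=5: pose=(6,-7,E); sL=10/97, sR=10/117; mL=-5/97, mR=-100/11349; mL+mR=-685/11349 → advance -1; mR−mL=5/117 → turn +1·90°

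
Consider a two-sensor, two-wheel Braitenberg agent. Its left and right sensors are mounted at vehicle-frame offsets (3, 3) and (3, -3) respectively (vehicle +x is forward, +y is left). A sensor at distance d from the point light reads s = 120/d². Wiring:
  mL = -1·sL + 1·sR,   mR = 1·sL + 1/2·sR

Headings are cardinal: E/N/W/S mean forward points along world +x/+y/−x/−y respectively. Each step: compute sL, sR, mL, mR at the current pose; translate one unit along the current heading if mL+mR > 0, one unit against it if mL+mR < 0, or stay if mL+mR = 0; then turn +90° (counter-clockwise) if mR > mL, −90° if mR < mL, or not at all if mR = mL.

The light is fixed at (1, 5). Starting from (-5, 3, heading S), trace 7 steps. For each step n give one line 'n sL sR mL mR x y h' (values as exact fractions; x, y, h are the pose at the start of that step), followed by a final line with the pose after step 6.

0 60/17 60/53 -2160/901 3690/901 -5 3 S
1 40/3 8/3 -32/3 44/3 -5 2 E
2 15/8 30 225/8 135/8 -4 2 N
3 24 120/29 -576/29 756/29 -4 3 E
4 12/5 60 288/5 162/5 -3 3 N
5 24 120/17 -288/17 468/17 -3 4 E
6 3 30 27 18 -2 4 N
final -2 5 E

n=0: pose=(-5,3,S); sL=60/17, sR=60/53; mL=-2160/901, mR=3690/901; mL+mR=90/53 → advance +1; mR−mL=5850/901 → turn +1·90°
n=1: pose=(-5,2,E); sL=40/3, sR=8/3; mL=-32/3, mR=44/3; mL+mR=4 → advance +1; mR−mL=76/3 → turn +1·90°
n=2: pose=(-4,2,N); sL=15/8, sR=30; mL=225/8, mR=135/8; mL+mR=45 → advance +1; mR−mL=-45/4 → turn -1·90°
n=3: pose=(-4,3,E); sL=24, sR=120/29; mL=-576/29, mR=756/29; mL+mR=180/29 → advance +1; mR−mL=1332/29 → turn +1·90°
n=4: pose=(-3,3,N); sL=12/5, sR=60; mL=288/5, mR=162/5; mL+mR=90 → advance +1; mR−mL=-126/5 → turn -1·90°
n=5: pose=(-3,4,E); sL=24, sR=120/17; mL=-288/17, mR=468/17; mL+mR=180/17 → advance +1; mR−mL=756/17 → turn +1·90°
n=6: pose=(-2,4,N); sL=3, sR=30; mL=27, mR=18; mL+mR=45 → advance +1; mR−mL=-9 → turn -1·90°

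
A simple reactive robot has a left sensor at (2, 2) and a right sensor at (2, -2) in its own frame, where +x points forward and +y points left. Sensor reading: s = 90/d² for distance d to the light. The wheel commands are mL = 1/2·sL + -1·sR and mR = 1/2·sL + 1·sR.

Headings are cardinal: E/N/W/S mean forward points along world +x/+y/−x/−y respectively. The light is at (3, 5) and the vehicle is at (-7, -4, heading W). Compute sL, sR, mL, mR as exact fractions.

left sensor world pos  = (-9, -6); dL² = 265
right sensor world pos = (-9, -2); dR² = 193
sL = 90/265 = 18/53
sR = 90/193 = 90/193
mL = 1/2·sL + -1·sR = -3033/10229
mR = 1/2·sL + 1·sR = 6507/10229

18/53 90/193 -3033/10229 6507/10229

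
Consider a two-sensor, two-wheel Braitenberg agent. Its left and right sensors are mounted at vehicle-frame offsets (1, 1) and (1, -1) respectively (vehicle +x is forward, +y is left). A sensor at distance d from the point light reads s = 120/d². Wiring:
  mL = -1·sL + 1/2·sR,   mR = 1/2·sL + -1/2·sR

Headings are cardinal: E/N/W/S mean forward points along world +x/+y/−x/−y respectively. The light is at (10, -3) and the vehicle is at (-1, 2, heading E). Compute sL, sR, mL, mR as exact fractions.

left sensor world pos  = (0, 3); dL² = 136
right sensor world pos = (0, 1); dR² = 116
sL = 120/136 = 15/17
sR = 120/116 = 30/29
mL = -1·sL + 1/2·sR = -180/493
mR = 1/2·sL + -1/2·sR = -75/986

15/17 30/29 -180/493 -75/986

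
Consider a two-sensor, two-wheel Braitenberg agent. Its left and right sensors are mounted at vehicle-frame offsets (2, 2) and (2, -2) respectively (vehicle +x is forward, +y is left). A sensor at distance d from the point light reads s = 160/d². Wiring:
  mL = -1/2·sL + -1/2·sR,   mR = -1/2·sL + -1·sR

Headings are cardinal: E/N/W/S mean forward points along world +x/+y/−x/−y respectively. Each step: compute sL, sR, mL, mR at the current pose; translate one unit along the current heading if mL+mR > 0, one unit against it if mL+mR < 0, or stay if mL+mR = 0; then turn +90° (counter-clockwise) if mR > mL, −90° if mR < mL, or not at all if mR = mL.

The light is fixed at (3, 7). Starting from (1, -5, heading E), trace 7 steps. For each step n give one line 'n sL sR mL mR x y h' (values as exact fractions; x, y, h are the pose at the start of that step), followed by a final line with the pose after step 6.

0 8/5 40/49 -296/245 -396/245 1 -5 E
1 160/197 160/221 -33440/43537 -49200/43537 0 -5 S
2 80/97 80/53 -6000/5141 -9880/5141 0 -4 W
3 160/97 160/81 -14240/7857 -22000/7857 1 -4 N
4 8/5 40/49 -296/245 -396/245 1 -5 E
5 160/197 160/221 -33440/43537 -49200/43537 0 -5 S
6 80/97 80/53 -6000/5141 -9880/5141 0 -4 W
final 1 -4 N

n=0: pose=(1,-5,E); sL=8/5, sR=40/49; mL=-296/245, mR=-396/245; mL+mR=-692/245 → advance -1; mR−mL=-20/49 → turn -1·90°
n=1: pose=(0,-5,S); sL=160/197, sR=160/221; mL=-33440/43537, mR=-49200/43537; mL+mR=-82640/43537 → advance -1; mR−mL=-80/221 → turn -1·90°
n=2: pose=(0,-4,W); sL=80/97, sR=80/53; mL=-6000/5141, mR=-9880/5141; mL+mR=-15880/5141 → advance -1; mR−mL=-40/53 → turn -1·90°
n=3: pose=(1,-4,N); sL=160/97, sR=160/81; mL=-14240/7857, mR=-22000/7857; mL+mR=-12080/2619 → advance -1; mR−mL=-80/81 → turn -1·90°
n=4: pose=(1,-5,E); sL=8/5, sR=40/49; mL=-296/245, mR=-396/245; mL+mR=-692/245 → advance -1; mR−mL=-20/49 → turn -1·90°
n=5: pose=(0,-5,S); sL=160/197, sR=160/221; mL=-33440/43537, mR=-49200/43537; mL+mR=-82640/43537 → advance -1; mR−mL=-80/221 → turn -1·90°
n=6: pose=(0,-4,W); sL=80/97, sR=80/53; mL=-6000/5141, mR=-9880/5141; mL+mR=-15880/5141 → advance -1; mR−mL=-40/53 → turn -1·90°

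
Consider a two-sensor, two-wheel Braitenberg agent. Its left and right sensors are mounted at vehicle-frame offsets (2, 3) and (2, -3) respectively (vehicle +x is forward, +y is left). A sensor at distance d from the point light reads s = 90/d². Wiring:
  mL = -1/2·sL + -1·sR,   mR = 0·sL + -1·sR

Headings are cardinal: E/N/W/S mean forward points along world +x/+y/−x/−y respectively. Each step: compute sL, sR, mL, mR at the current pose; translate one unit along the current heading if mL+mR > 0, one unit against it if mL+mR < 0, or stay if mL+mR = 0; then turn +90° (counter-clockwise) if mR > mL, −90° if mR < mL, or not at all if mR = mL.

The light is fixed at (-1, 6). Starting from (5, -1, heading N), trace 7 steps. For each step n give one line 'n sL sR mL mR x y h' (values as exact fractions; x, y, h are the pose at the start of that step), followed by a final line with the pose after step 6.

n=0: pose=(5,-1,N); sL=45/17, sR=45/53; mL=-3915/1802, mR=-45/53; mL+mR=-5445/1802 → advance -1; mR−mL=45/34 → turn +1·90°
n=1: pose=(5,-2,W); sL=90/137, sR=90/41; mL=-14175/5617, mR=-90/41; mL+mR=-26505/5617 → advance -1; mR−mL=45/137 → turn +1·90°
n=2: pose=(6,-2,S); sL=9/20, sR=45/58; mL=-1161/1160, mR=-45/58; mL+mR=-2061/1160 → advance -1; mR−mL=9/40 → turn +1·90°
n=3: pose=(6,-1,E); sL=90/97, sR=90/181; mL=-16875/17557, mR=-90/181; mL+mR=-25605/17557 → advance -1; mR−mL=45/97 → turn +1·90°
n=4: pose=(5,-1,N); sL=45/17, sR=45/53; mL=-3915/1802, mR=-45/53; mL+mR=-5445/1802 → advance -1; mR−mL=45/34 → turn +1·90°
n=5: pose=(5,-2,W); sL=90/137, sR=90/41; mL=-14175/5617, mR=-90/41; mL+mR=-26505/5617 → advance -1; mR−mL=45/137 → turn +1·90°
n=6: pose=(6,-2,S); sL=9/20, sR=45/58; mL=-1161/1160, mR=-45/58; mL+mR=-2061/1160 → advance -1; mR−mL=9/40 → turn +1·90°

0 45/17 45/53 -3915/1802 -45/53 5 -1 N
1 90/137 90/41 -14175/5617 -90/41 5 -2 W
2 9/20 45/58 -1161/1160 -45/58 6 -2 S
3 90/97 90/181 -16875/17557 -90/181 6 -1 E
4 45/17 45/53 -3915/1802 -45/53 5 -1 N
5 90/137 90/41 -14175/5617 -90/41 5 -2 W
6 9/20 45/58 -1161/1160 -45/58 6 -2 S
final 6 -1 E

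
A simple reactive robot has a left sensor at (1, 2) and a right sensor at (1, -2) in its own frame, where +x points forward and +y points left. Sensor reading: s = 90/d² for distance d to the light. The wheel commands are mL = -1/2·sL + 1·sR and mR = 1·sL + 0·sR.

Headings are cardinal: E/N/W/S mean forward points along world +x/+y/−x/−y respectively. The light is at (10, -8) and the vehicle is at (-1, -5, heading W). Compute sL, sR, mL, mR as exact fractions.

18/29 90/169 1089/4901 18/29

left sensor world pos  = (-2, -7); dL² = 145
right sensor world pos = (-2, -3); dR² = 169
sL = 90/145 = 18/29
sR = 90/169 = 90/169
mL = -1/2·sL + 1·sR = 1089/4901
mR = 1·sL + 0·sR = 18/29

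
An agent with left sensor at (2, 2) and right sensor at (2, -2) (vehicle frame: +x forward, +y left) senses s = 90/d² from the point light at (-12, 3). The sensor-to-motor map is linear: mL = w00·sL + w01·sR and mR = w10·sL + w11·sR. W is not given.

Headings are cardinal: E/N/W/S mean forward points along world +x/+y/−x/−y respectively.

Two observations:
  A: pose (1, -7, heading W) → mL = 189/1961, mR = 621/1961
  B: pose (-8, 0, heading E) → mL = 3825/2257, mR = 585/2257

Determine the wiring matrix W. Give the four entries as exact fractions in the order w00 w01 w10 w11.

obs A: pose=(1,-7,W) → sL=18/53, sR=18/37, mL=189/1961, mR=621/1961
obs B: pose=(-8,0,E) → sL=90/37, sR=90/61, mL=3825/2257, mR=585/2257
sensor matrix S = [[18/53, 18/37], [90/37, 90/61]]; det S = -3019680/4425977
solve [mL_A; mL_B] = S·[w00; w01] and [mR_A; mR_B] = S·[w10; w11]:
  w00 = 1, w01 = -1/2, w10 = -1/2, w11 = 1

1 -1/2 -1/2 1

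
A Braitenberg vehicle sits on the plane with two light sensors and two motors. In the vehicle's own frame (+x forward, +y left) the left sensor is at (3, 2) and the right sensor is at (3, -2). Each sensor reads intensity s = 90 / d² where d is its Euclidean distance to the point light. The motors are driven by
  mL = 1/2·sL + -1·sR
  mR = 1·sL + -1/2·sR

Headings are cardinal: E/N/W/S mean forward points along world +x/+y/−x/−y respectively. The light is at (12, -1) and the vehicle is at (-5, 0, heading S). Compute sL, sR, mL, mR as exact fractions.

90/229 18/73 -837/16717 4509/16717

left sensor world pos  = (-3, -3); dL² = 229
right sensor world pos = (-7, -3); dR² = 365
sL = 90/229 = 90/229
sR = 90/365 = 18/73
mL = 1/2·sL + -1·sR = -837/16717
mR = 1·sL + -1/2·sR = 4509/16717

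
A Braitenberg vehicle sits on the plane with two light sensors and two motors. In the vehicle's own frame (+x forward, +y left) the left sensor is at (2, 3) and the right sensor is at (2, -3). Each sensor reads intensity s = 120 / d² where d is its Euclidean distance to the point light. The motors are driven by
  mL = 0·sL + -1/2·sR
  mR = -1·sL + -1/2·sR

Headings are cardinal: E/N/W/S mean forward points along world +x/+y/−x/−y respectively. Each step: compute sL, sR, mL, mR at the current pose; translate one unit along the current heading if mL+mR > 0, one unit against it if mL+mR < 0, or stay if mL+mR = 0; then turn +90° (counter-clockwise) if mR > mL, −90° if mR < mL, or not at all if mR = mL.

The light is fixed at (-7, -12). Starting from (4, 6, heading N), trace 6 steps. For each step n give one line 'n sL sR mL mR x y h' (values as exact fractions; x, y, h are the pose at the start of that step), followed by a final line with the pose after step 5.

n=0: pose=(4,6,N); sL=15/58, sR=30/149; mL=-15/149, mR=-3105/8642; mL+mR=-3975/8642 → advance -1; mR−mL=-15/58 → turn -1·90°
n=1: pose=(4,5,E); sL=120/569, sR=24/73; mL=-12/73, mR=-15588/41537; mL+mR=-22416/41537 → advance -1; mR−mL=-120/569 → turn -1·90°
n=2: pose=(3,5,S); sL=60/197, sR=60/137; mL=-30/137, mR=-14130/26989; mL+mR=-20040/26989 → advance -1; mR−mL=-60/197 → turn -1·90°
n=3: pose=(3,6,W); sL=120/289, sR=24/101; mL=-12/101, mR=-15588/29189; mL+mR=-19056/29189 → advance -1; mR−mL=-120/289 → turn -1·90°
n=4: pose=(4,6,N); sL=15/58, sR=30/149; mL=-15/149, mR=-3105/8642; mL+mR=-3975/8642 → advance -1; mR−mL=-15/58 → turn -1·90°
n=5: pose=(4,5,E); sL=120/569, sR=24/73; mL=-12/73, mR=-15588/41537; mL+mR=-22416/41537 → advance -1; mR−mL=-120/569 → turn -1·90°

0 15/58 30/149 -15/149 -3105/8642 4 6 N
1 120/569 24/73 -12/73 -15588/41537 4 5 E
2 60/197 60/137 -30/137 -14130/26989 3 5 S
3 120/289 24/101 -12/101 -15588/29189 3 6 W
4 15/58 30/149 -15/149 -3105/8642 4 6 N
5 120/569 24/73 -12/73 -15588/41537 4 5 E
final 3 5 S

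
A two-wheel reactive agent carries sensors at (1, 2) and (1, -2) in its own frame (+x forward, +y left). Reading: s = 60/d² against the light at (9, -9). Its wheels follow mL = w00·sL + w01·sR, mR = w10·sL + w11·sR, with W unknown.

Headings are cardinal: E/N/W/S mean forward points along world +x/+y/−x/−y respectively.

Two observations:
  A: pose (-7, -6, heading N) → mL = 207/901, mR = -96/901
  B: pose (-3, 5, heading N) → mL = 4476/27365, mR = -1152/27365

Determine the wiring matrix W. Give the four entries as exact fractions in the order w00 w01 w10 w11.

obs A: pose=(-7,-6,N) → sL=3/17, sR=15/53, mL=207/901, mR=-96/901
obs B: pose=(-3,5,N) → sL=60/421, sR=12/65, mL=4476/27365, mR=-1152/27365
sensor matrix S = [[3/17, 15/53], [60/421, 12/65]]; det S = -191232/24655865
solve [mL_A; mL_B] = S·[w00; w01] and [mR_A; mR_B] = S·[w10; w11]:
  w00 = 1/2, w01 = 1/2, w10 = 1, w11 = -1

1/2 1/2 1 -1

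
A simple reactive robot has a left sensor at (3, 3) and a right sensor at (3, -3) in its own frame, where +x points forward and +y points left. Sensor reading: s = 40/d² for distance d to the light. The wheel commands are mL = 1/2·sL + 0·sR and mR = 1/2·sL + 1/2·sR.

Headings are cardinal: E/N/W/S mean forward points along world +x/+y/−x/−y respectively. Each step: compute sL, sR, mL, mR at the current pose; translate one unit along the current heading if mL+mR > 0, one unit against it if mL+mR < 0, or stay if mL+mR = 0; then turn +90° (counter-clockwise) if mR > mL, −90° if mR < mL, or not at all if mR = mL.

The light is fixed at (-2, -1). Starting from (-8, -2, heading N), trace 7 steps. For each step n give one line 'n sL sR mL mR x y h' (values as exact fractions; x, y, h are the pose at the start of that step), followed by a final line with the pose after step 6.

0 8/17 40/13 4/17 392/221 -8 -2 N
1 4/9 4/9 2/9 4/9 -8 -1 W
2 8/5 40/109 4/5 536/545 -9 -1 S
3 2 5/4 1 13/8 -9 -2 E
4 8/17 40/13 4/17 392/221 -8 -2 N
5 4/9 4/9 2/9 4/9 -8 -1 W
6 8/5 40/109 4/5 536/545 -9 -1 S
final -9 -2 E

n=0: pose=(-8,-2,N); sL=8/17, sR=40/13; mL=4/17, mR=392/221; mL+mR=444/221 → advance +1; mR−mL=20/13 → turn +1·90°
n=1: pose=(-8,-1,W); sL=4/9, sR=4/9; mL=2/9, mR=4/9; mL+mR=2/3 → advance +1; mR−mL=2/9 → turn +1·90°
n=2: pose=(-9,-1,S); sL=8/5, sR=40/109; mL=4/5, mR=536/545; mL+mR=972/545 → advance +1; mR−mL=20/109 → turn +1·90°
n=3: pose=(-9,-2,E); sL=2, sR=5/4; mL=1, mR=13/8; mL+mR=21/8 → advance +1; mR−mL=5/8 → turn +1·90°
n=4: pose=(-8,-2,N); sL=8/17, sR=40/13; mL=4/17, mR=392/221; mL+mR=444/221 → advance +1; mR−mL=20/13 → turn +1·90°
n=5: pose=(-8,-1,W); sL=4/9, sR=4/9; mL=2/9, mR=4/9; mL+mR=2/3 → advance +1; mR−mL=2/9 → turn +1·90°
n=6: pose=(-9,-1,S); sL=8/5, sR=40/109; mL=4/5, mR=536/545; mL+mR=972/545 → advance +1; mR−mL=20/109 → turn +1·90°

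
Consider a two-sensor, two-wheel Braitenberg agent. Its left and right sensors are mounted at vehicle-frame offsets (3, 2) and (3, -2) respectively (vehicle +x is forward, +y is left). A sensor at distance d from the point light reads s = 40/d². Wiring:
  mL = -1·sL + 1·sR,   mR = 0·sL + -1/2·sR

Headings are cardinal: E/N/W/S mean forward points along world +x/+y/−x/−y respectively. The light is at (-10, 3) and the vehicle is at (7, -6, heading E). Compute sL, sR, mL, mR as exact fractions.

40/449 40/521 -2880/233929 -20/521

left sensor world pos  = (10, -4); dL² = 449
right sensor world pos = (10, -8); dR² = 521
sL = 40/449 = 40/449
sR = 40/521 = 40/521
mL = -1·sL + 1·sR = -2880/233929
mR = 0·sL + -1/2·sR = -20/521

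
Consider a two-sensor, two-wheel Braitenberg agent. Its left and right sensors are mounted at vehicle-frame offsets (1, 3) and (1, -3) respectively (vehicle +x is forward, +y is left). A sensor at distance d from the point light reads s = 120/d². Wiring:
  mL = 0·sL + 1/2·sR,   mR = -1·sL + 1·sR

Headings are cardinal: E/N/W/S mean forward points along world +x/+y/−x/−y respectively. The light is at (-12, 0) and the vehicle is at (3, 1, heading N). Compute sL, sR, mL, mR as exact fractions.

left sensor world pos  = (0, 2); dL² = 148
right sensor world pos = (6, 2); dR² = 328
sL = 120/148 = 30/37
sR = 120/328 = 15/41
mL = 0·sL + 1/2·sR = 15/82
mR = -1·sL + 1·sR = -675/1517

30/37 15/41 15/82 -675/1517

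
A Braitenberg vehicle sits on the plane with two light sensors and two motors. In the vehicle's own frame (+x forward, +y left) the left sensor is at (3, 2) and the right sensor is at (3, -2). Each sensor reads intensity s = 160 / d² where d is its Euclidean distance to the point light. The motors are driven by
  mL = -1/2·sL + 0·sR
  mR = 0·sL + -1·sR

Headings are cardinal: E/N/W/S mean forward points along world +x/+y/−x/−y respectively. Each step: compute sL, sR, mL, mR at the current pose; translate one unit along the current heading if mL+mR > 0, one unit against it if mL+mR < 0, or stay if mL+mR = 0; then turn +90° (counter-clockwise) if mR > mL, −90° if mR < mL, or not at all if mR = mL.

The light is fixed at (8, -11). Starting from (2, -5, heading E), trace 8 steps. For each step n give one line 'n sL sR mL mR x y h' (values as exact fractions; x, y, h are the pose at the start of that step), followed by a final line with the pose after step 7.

n=0: pose=(2,-5,E); sL=160/73, sR=32/5; mL=-80/73, mR=-32/5; mL+mR=-2736/365 → advance -1; mR−mL=-1936/365 → turn -1·90°
n=1: pose=(1,-5,S); sL=80/17, sR=16/9; mL=-40/17, mR=-16/9; mL+mR=-632/153 → advance -1; mR−mL=88/153 → turn +1·90°
n=2: pose=(1,-4,E); sL=160/97, sR=160/41; mL=-80/97, mR=-160/41; mL+mR=-18800/3977 → advance -1; mR−mL=-12240/3977 → turn -1·90°
n=3: pose=(0,-4,S); sL=40/13, sR=40/29; mL=-20/13, mR=-40/29; mL+mR=-1100/377 → advance -1; mR−mL=60/377 → turn +1·90°
n=4: pose=(0,-3,E); sL=32/25, sR=160/61; mL=-16/25, mR=-160/61; mL+mR=-4976/1525 → advance -1; mR−mL=-3024/1525 → turn -1·90°
n=5: pose=(-1,-3,S); sL=80/37, sR=80/73; mL=-40/37, mR=-80/73; mL+mR=-5880/2701 → advance -1; mR−mL=-40/2701 → turn -1·90°
n=6: pose=(-1,-2,W); sL=160/193, sR=32/53; mL=-80/193, mR=-32/53; mL+mR=-10416/10229 → advance -1; mR−mL=-1936/10229 → turn -1·90°
n=7: pose=(0,-2,N); sL=40/61, sR=8/9; mL=-20/61, mR=-8/9; mL+mR=-668/549 → advance -1; mR−mL=-308/549 → turn -1·90°

0 160/73 32/5 -80/73 -32/5 2 -5 E
1 80/17 16/9 -40/17 -16/9 1 -5 S
2 160/97 160/41 -80/97 -160/41 1 -4 E
3 40/13 40/29 -20/13 -40/29 0 -4 S
4 32/25 160/61 -16/25 -160/61 0 -3 E
5 80/37 80/73 -40/37 -80/73 -1 -3 S
6 160/193 32/53 -80/193 -32/53 -1 -2 W
7 40/61 8/9 -20/61 -8/9 0 -2 N
final 0 -3 E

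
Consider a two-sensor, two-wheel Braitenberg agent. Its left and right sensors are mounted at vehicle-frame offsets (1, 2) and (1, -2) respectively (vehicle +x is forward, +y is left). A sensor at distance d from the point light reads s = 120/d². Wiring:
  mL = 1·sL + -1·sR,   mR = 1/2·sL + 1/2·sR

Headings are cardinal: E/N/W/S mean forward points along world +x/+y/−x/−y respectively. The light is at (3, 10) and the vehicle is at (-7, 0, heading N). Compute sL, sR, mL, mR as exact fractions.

8/15 24/29 -128/435 296/435

left sensor world pos  = (-9, 1); dL² = 225
right sensor world pos = (-5, 1); dR² = 145
sL = 120/225 = 8/15
sR = 120/145 = 24/29
mL = 1·sL + -1·sR = -128/435
mR = 1/2·sL + 1/2·sR = 296/435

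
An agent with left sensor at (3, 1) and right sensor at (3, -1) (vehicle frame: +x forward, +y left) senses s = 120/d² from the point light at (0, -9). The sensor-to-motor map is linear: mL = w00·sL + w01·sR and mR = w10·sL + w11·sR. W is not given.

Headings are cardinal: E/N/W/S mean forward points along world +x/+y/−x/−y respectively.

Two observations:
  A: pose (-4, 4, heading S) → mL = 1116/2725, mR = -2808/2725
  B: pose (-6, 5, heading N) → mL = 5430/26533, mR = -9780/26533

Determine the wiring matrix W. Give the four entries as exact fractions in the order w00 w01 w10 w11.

obs A: pose=(-4,4,S) → sL=120/109, sR=24/25, mL=1116/2725, mR=-2808/2725
obs B: pose=(-6,5,N) → sL=60/169, sR=60/157, mL=5430/26533, mR=-9780/26533
sensor matrix S = [[120/109, 24/25], [60/169, 60/157]]; det S = 1155456/14460485
solve [mL_A; mL_B] = S·[w00; w01] and [mR_A; mR_B] = S·[w10; w11]:
  w00 = -1/2, w01 = 1, w10 = -1/2, w11 = -1/2

-1/2 1 -1/2 -1/2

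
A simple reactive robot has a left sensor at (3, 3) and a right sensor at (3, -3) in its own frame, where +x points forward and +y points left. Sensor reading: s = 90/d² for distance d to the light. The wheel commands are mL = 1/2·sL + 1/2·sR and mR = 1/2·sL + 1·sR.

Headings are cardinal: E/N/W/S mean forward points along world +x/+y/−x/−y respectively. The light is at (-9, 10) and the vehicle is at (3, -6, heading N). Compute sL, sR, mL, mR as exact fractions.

9/25 45/197 1449/4925 4023/9850

left sensor world pos  = (0, -3); dL² = 250
right sensor world pos = (6, -3); dR² = 394
sL = 90/250 = 9/25
sR = 90/394 = 45/197
mL = 1/2·sL + 1/2·sR = 1449/4925
mR = 1/2·sL + 1·sR = 4023/9850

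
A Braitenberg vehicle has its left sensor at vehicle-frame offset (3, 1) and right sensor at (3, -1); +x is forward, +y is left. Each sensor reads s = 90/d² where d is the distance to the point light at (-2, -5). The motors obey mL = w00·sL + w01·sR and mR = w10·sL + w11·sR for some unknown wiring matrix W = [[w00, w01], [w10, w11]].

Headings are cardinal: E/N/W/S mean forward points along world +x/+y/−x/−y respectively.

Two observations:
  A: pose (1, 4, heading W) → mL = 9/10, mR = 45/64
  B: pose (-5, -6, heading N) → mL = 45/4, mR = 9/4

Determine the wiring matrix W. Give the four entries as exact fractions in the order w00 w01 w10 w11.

obs A: pose=(1,4,W) → sL=45/32, sR=9/10, mL=9/10, mR=45/64
obs B: pose=(-5,-6,N) → sL=9/2, sR=45/4, mL=45/4, mR=9/4
sensor matrix S = [[45/32, 9/10], [9/2, 45/4]]; det S = 7533/640
solve [mL_A; mL_B] = S·[w00; w01] and [mR_A; mR_B] = S·[w10; w11]:
  w00 = 0, w01 = 1, w10 = 1/2, w11 = 0

0 1 1/2 0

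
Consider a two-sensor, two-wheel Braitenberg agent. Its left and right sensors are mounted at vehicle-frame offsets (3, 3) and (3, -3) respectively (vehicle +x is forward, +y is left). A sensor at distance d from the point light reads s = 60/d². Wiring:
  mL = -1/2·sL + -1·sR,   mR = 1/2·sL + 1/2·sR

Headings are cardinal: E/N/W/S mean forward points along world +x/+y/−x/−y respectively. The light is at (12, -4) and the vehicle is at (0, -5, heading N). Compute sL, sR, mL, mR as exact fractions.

left sensor world pos  = (-3, -2); dL² = 229
right sensor world pos = (3, -2); dR² = 85
sL = 60/229 = 60/229
sR = 60/85 = 12/17
mL = -1/2·sL + -1·sR = -3258/3893
mR = 1/2·sL + 1/2·sR = 1884/3893

60/229 12/17 -3258/3893 1884/3893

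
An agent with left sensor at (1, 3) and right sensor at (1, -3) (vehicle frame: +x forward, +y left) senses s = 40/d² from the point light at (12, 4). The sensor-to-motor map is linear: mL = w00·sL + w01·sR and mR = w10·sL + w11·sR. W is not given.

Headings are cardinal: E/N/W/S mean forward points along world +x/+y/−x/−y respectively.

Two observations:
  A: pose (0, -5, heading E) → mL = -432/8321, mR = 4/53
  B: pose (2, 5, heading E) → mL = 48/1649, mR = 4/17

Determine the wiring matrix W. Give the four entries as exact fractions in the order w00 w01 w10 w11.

obs A: pose=(0,-5,E) → sL=40/157, sR=8/53, mL=-432/8321, mR=4/53
obs B: pose=(2,5,E) → sL=40/97, sR=8/17, mL=48/1649, mR=4/17
sensor matrix S = [[40/157, 8/53], [40/97, 8/17]]; det S = 791040/13721329
solve [mL_A; mL_B] = S·[w00; w01] and [mR_A; mR_B] = S·[w10; w11]:
  w00 = -1/2, w01 = 1/2, w10 = 0, w11 = 1/2

-1/2 1/2 0 1/2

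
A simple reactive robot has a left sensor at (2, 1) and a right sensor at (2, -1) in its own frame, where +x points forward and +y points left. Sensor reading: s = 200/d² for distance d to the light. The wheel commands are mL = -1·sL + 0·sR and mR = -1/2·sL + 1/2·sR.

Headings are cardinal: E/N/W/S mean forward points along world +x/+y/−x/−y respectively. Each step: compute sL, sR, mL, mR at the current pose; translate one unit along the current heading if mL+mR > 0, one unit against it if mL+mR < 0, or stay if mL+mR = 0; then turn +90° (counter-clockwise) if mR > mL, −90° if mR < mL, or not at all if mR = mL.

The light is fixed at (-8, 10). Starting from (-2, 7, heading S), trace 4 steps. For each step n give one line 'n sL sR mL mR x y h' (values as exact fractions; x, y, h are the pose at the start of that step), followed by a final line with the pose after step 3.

0 100/37 4 -100/37 24/37 -2 7 S
1 40/13 200/73 -40/13 -160/949 -2 8 E
2 25/2 50/9 -25/2 -125/36 -3 8 N
3 8 200/13 -8 48/13 -3 7 W
final -2 7 S

n=0: pose=(-2,7,S); sL=100/37, sR=4; mL=-100/37, mR=24/37; mL+mR=-76/37 → advance -1; mR−mL=124/37 → turn +1·90°
n=1: pose=(-2,8,E); sL=40/13, sR=200/73; mL=-40/13, mR=-160/949; mL+mR=-3080/949 → advance -1; mR−mL=2760/949 → turn +1·90°
n=2: pose=(-3,8,N); sL=25/2, sR=50/9; mL=-25/2, mR=-125/36; mL+mR=-575/36 → advance -1; mR−mL=325/36 → turn +1·90°
n=3: pose=(-3,7,W); sL=8, sR=200/13; mL=-8, mR=48/13; mL+mR=-56/13 → advance -1; mR−mL=152/13 → turn +1·90°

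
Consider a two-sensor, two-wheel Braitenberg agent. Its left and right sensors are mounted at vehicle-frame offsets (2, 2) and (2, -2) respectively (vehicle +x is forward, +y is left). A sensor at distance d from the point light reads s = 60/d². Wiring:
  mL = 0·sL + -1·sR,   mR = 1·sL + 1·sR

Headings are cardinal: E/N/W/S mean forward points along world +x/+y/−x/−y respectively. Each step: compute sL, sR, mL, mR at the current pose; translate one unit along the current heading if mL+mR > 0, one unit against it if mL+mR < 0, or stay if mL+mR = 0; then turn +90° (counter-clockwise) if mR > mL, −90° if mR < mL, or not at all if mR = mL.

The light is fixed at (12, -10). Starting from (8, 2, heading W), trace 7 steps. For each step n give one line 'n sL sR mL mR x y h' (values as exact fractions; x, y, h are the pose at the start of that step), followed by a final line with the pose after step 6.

n=0: pose=(8,2,W); sL=15/34, sR=15/58; mL=-15/58, mR=345/493; mL+mR=15/34 → advance +1; mR−mL=945/986 → turn +1·90°
n=1: pose=(7,2,S); sL=60/109, sR=60/149; mL=-60/149, mR=15480/16241; mL+mR=60/109 → advance +1; mR−mL=22020/16241 → turn +1·90°
n=2: pose=(7,1,E); sL=30/89, sR=2/3; mL=-2/3, mR=268/267; mL+mR=30/89 → advance +1; mR−mL=446/267 → turn +1·90°
n=3: pose=(8,1,N); sL=12/41, sR=60/173; mL=-60/173, mR=4536/7093; mL+mR=12/41 → advance +1; mR−mL=6996/7093 → turn +1·90°
n=4: pose=(8,2,W); sL=15/34, sR=15/58; mL=-15/58, mR=345/493; mL+mR=15/34 → advance +1; mR−mL=945/986 → turn +1·90°
n=5: pose=(7,2,S); sL=60/109, sR=60/149; mL=-60/149, mR=15480/16241; mL+mR=60/109 → advance +1; mR−mL=22020/16241 → turn +1·90°
n=6: pose=(7,1,E); sL=30/89, sR=2/3; mL=-2/3, mR=268/267; mL+mR=30/89 → advance +1; mR−mL=446/267 → turn +1·90°

0 15/34 15/58 -15/58 345/493 8 2 W
1 60/109 60/149 -60/149 15480/16241 7 2 S
2 30/89 2/3 -2/3 268/267 7 1 E
3 12/41 60/173 -60/173 4536/7093 8 1 N
4 15/34 15/58 -15/58 345/493 8 2 W
5 60/109 60/149 -60/149 15480/16241 7 2 S
6 30/89 2/3 -2/3 268/267 7 1 E
final 8 1 N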